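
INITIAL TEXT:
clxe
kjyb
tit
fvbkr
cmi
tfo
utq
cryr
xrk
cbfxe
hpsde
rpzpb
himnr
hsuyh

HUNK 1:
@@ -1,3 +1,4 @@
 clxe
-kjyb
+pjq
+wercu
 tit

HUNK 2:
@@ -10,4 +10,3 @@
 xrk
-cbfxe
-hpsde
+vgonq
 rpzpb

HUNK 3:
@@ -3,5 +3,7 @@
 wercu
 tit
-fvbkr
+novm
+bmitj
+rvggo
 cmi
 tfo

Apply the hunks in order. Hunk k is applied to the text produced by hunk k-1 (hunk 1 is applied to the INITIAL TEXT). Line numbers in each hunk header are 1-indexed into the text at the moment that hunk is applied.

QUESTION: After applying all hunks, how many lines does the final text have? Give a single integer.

Hunk 1: at line 1 remove [kjyb] add [pjq,wercu] -> 15 lines: clxe pjq wercu tit fvbkr cmi tfo utq cryr xrk cbfxe hpsde rpzpb himnr hsuyh
Hunk 2: at line 10 remove [cbfxe,hpsde] add [vgonq] -> 14 lines: clxe pjq wercu tit fvbkr cmi tfo utq cryr xrk vgonq rpzpb himnr hsuyh
Hunk 3: at line 3 remove [fvbkr] add [novm,bmitj,rvggo] -> 16 lines: clxe pjq wercu tit novm bmitj rvggo cmi tfo utq cryr xrk vgonq rpzpb himnr hsuyh
Final line count: 16

Answer: 16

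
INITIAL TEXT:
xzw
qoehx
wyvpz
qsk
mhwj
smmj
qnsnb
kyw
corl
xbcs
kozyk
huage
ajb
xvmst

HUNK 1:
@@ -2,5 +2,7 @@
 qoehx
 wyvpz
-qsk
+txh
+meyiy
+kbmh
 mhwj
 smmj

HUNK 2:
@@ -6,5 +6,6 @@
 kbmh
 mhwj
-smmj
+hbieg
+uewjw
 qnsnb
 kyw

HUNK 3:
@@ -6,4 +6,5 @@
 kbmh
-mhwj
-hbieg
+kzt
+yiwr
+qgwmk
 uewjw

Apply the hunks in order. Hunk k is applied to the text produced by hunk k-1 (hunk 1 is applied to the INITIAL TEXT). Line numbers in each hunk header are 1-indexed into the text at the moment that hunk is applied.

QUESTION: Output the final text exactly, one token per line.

Hunk 1: at line 2 remove [qsk] add [txh,meyiy,kbmh] -> 16 lines: xzw qoehx wyvpz txh meyiy kbmh mhwj smmj qnsnb kyw corl xbcs kozyk huage ajb xvmst
Hunk 2: at line 6 remove [smmj] add [hbieg,uewjw] -> 17 lines: xzw qoehx wyvpz txh meyiy kbmh mhwj hbieg uewjw qnsnb kyw corl xbcs kozyk huage ajb xvmst
Hunk 3: at line 6 remove [mhwj,hbieg] add [kzt,yiwr,qgwmk] -> 18 lines: xzw qoehx wyvpz txh meyiy kbmh kzt yiwr qgwmk uewjw qnsnb kyw corl xbcs kozyk huage ajb xvmst

Answer: xzw
qoehx
wyvpz
txh
meyiy
kbmh
kzt
yiwr
qgwmk
uewjw
qnsnb
kyw
corl
xbcs
kozyk
huage
ajb
xvmst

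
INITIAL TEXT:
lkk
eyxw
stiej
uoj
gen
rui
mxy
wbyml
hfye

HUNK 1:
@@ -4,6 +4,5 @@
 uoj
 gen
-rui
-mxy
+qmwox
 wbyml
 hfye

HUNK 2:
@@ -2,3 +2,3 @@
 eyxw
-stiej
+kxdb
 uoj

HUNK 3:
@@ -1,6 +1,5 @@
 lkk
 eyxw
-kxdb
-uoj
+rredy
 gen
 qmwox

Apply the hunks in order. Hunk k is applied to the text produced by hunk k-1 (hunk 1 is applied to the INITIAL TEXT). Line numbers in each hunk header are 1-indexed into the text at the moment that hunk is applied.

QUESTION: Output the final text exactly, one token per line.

Answer: lkk
eyxw
rredy
gen
qmwox
wbyml
hfye

Derivation:
Hunk 1: at line 4 remove [rui,mxy] add [qmwox] -> 8 lines: lkk eyxw stiej uoj gen qmwox wbyml hfye
Hunk 2: at line 2 remove [stiej] add [kxdb] -> 8 lines: lkk eyxw kxdb uoj gen qmwox wbyml hfye
Hunk 3: at line 1 remove [kxdb,uoj] add [rredy] -> 7 lines: lkk eyxw rredy gen qmwox wbyml hfye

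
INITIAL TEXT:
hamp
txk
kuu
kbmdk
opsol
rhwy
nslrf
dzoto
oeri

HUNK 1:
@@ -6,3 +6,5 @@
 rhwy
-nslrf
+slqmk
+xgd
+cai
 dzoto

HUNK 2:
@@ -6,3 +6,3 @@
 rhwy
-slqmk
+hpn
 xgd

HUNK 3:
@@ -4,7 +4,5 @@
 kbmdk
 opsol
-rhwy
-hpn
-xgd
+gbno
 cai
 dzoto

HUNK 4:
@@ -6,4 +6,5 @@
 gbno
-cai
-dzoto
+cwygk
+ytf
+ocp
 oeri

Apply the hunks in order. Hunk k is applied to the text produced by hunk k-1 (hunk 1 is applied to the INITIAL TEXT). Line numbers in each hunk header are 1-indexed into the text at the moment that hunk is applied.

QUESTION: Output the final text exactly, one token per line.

Answer: hamp
txk
kuu
kbmdk
opsol
gbno
cwygk
ytf
ocp
oeri

Derivation:
Hunk 1: at line 6 remove [nslrf] add [slqmk,xgd,cai] -> 11 lines: hamp txk kuu kbmdk opsol rhwy slqmk xgd cai dzoto oeri
Hunk 2: at line 6 remove [slqmk] add [hpn] -> 11 lines: hamp txk kuu kbmdk opsol rhwy hpn xgd cai dzoto oeri
Hunk 3: at line 4 remove [rhwy,hpn,xgd] add [gbno] -> 9 lines: hamp txk kuu kbmdk opsol gbno cai dzoto oeri
Hunk 4: at line 6 remove [cai,dzoto] add [cwygk,ytf,ocp] -> 10 lines: hamp txk kuu kbmdk opsol gbno cwygk ytf ocp oeri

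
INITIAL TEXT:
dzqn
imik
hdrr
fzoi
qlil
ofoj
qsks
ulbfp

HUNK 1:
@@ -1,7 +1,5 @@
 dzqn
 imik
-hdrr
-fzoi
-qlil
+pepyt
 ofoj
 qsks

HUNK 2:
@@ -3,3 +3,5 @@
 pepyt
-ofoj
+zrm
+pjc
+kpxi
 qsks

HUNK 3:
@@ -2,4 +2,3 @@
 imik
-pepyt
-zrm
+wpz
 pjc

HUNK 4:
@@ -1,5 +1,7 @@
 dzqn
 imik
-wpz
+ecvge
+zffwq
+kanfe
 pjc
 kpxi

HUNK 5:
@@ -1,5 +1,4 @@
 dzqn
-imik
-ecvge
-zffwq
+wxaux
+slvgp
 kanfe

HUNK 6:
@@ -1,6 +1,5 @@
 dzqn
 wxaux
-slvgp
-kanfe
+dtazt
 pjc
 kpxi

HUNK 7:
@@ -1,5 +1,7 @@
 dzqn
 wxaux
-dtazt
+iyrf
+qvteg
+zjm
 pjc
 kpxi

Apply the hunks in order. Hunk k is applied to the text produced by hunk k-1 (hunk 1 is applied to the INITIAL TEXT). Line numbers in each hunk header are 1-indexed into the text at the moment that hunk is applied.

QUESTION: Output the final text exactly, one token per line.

Hunk 1: at line 1 remove [hdrr,fzoi,qlil] add [pepyt] -> 6 lines: dzqn imik pepyt ofoj qsks ulbfp
Hunk 2: at line 3 remove [ofoj] add [zrm,pjc,kpxi] -> 8 lines: dzqn imik pepyt zrm pjc kpxi qsks ulbfp
Hunk 3: at line 2 remove [pepyt,zrm] add [wpz] -> 7 lines: dzqn imik wpz pjc kpxi qsks ulbfp
Hunk 4: at line 1 remove [wpz] add [ecvge,zffwq,kanfe] -> 9 lines: dzqn imik ecvge zffwq kanfe pjc kpxi qsks ulbfp
Hunk 5: at line 1 remove [imik,ecvge,zffwq] add [wxaux,slvgp] -> 8 lines: dzqn wxaux slvgp kanfe pjc kpxi qsks ulbfp
Hunk 6: at line 1 remove [slvgp,kanfe] add [dtazt] -> 7 lines: dzqn wxaux dtazt pjc kpxi qsks ulbfp
Hunk 7: at line 1 remove [dtazt] add [iyrf,qvteg,zjm] -> 9 lines: dzqn wxaux iyrf qvteg zjm pjc kpxi qsks ulbfp

Answer: dzqn
wxaux
iyrf
qvteg
zjm
pjc
kpxi
qsks
ulbfp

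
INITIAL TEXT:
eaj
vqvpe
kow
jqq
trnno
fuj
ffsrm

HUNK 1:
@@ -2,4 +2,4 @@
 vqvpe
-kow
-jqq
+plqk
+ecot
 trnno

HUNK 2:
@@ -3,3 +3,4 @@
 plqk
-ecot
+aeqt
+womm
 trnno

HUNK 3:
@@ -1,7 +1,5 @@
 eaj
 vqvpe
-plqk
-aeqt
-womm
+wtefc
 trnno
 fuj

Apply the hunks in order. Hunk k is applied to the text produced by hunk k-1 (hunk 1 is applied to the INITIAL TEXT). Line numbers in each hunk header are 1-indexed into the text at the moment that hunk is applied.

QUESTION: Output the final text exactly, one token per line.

Answer: eaj
vqvpe
wtefc
trnno
fuj
ffsrm

Derivation:
Hunk 1: at line 2 remove [kow,jqq] add [plqk,ecot] -> 7 lines: eaj vqvpe plqk ecot trnno fuj ffsrm
Hunk 2: at line 3 remove [ecot] add [aeqt,womm] -> 8 lines: eaj vqvpe plqk aeqt womm trnno fuj ffsrm
Hunk 3: at line 1 remove [plqk,aeqt,womm] add [wtefc] -> 6 lines: eaj vqvpe wtefc trnno fuj ffsrm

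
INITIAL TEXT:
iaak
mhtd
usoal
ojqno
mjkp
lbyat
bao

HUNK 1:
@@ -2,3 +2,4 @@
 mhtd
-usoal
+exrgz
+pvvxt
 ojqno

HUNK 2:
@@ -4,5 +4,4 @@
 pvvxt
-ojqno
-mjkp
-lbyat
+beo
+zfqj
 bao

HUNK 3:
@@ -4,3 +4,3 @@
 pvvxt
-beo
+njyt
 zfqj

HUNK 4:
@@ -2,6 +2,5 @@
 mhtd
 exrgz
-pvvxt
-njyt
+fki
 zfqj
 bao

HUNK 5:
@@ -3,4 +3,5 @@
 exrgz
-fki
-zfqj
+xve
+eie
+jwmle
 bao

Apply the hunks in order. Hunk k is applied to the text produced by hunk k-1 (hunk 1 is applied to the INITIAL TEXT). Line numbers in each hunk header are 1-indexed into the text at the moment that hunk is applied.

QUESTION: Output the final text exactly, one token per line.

Answer: iaak
mhtd
exrgz
xve
eie
jwmle
bao

Derivation:
Hunk 1: at line 2 remove [usoal] add [exrgz,pvvxt] -> 8 lines: iaak mhtd exrgz pvvxt ojqno mjkp lbyat bao
Hunk 2: at line 4 remove [ojqno,mjkp,lbyat] add [beo,zfqj] -> 7 lines: iaak mhtd exrgz pvvxt beo zfqj bao
Hunk 3: at line 4 remove [beo] add [njyt] -> 7 lines: iaak mhtd exrgz pvvxt njyt zfqj bao
Hunk 4: at line 2 remove [pvvxt,njyt] add [fki] -> 6 lines: iaak mhtd exrgz fki zfqj bao
Hunk 5: at line 3 remove [fki,zfqj] add [xve,eie,jwmle] -> 7 lines: iaak mhtd exrgz xve eie jwmle bao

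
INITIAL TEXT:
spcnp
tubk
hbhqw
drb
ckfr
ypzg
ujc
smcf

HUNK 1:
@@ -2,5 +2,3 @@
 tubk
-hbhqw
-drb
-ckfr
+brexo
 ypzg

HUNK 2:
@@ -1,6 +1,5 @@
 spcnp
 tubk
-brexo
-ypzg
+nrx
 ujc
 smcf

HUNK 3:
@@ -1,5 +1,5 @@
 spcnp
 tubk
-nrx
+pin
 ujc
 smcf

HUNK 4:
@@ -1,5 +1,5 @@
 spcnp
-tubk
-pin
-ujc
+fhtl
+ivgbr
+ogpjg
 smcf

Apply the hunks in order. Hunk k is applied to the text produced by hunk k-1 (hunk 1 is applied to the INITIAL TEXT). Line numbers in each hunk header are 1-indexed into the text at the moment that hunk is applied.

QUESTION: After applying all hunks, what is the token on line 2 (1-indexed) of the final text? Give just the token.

Hunk 1: at line 2 remove [hbhqw,drb,ckfr] add [brexo] -> 6 lines: spcnp tubk brexo ypzg ujc smcf
Hunk 2: at line 1 remove [brexo,ypzg] add [nrx] -> 5 lines: spcnp tubk nrx ujc smcf
Hunk 3: at line 1 remove [nrx] add [pin] -> 5 lines: spcnp tubk pin ujc smcf
Hunk 4: at line 1 remove [tubk,pin,ujc] add [fhtl,ivgbr,ogpjg] -> 5 lines: spcnp fhtl ivgbr ogpjg smcf
Final line 2: fhtl

Answer: fhtl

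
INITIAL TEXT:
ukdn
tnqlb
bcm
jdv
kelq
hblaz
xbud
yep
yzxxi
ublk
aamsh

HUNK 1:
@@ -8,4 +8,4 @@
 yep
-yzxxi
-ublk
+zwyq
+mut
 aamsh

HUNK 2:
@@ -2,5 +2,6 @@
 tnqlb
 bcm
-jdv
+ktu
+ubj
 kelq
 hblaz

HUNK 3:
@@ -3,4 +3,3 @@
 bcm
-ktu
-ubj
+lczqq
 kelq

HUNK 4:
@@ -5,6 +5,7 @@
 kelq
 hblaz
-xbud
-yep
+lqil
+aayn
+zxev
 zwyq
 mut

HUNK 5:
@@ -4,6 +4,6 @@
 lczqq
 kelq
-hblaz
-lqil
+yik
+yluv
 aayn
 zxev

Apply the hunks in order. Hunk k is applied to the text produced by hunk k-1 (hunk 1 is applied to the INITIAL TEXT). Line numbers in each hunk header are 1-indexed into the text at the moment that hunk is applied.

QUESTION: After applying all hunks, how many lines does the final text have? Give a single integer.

Hunk 1: at line 8 remove [yzxxi,ublk] add [zwyq,mut] -> 11 lines: ukdn tnqlb bcm jdv kelq hblaz xbud yep zwyq mut aamsh
Hunk 2: at line 2 remove [jdv] add [ktu,ubj] -> 12 lines: ukdn tnqlb bcm ktu ubj kelq hblaz xbud yep zwyq mut aamsh
Hunk 3: at line 3 remove [ktu,ubj] add [lczqq] -> 11 lines: ukdn tnqlb bcm lczqq kelq hblaz xbud yep zwyq mut aamsh
Hunk 4: at line 5 remove [xbud,yep] add [lqil,aayn,zxev] -> 12 lines: ukdn tnqlb bcm lczqq kelq hblaz lqil aayn zxev zwyq mut aamsh
Hunk 5: at line 4 remove [hblaz,lqil] add [yik,yluv] -> 12 lines: ukdn tnqlb bcm lczqq kelq yik yluv aayn zxev zwyq mut aamsh
Final line count: 12

Answer: 12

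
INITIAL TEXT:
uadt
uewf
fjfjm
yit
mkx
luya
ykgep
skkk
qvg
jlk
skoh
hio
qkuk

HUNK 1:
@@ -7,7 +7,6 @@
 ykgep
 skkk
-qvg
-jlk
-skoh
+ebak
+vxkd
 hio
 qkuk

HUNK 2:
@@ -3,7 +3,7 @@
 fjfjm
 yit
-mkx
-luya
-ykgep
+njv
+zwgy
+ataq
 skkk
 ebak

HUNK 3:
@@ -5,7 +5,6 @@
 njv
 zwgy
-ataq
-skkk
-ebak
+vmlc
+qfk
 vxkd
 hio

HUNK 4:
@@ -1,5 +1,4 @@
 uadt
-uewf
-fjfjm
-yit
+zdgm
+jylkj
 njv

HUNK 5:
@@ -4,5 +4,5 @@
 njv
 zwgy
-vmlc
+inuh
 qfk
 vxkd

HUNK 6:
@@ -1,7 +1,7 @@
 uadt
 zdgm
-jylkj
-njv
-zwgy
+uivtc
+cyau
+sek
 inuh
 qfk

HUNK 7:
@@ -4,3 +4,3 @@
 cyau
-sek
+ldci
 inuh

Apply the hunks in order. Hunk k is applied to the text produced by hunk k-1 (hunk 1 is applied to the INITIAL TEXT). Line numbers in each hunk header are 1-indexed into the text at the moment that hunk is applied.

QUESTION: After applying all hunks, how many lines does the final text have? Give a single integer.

Hunk 1: at line 7 remove [qvg,jlk,skoh] add [ebak,vxkd] -> 12 lines: uadt uewf fjfjm yit mkx luya ykgep skkk ebak vxkd hio qkuk
Hunk 2: at line 3 remove [mkx,luya,ykgep] add [njv,zwgy,ataq] -> 12 lines: uadt uewf fjfjm yit njv zwgy ataq skkk ebak vxkd hio qkuk
Hunk 3: at line 5 remove [ataq,skkk,ebak] add [vmlc,qfk] -> 11 lines: uadt uewf fjfjm yit njv zwgy vmlc qfk vxkd hio qkuk
Hunk 4: at line 1 remove [uewf,fjfjm,yit] add [zdgm,jylkj] -> 10 lines: uadt zdgm jylkj njv zwgy vmlc qfk vxkd hio qkuk
Hunk 5: at line 4 remove [vmlc] add [inuh] -> 10 lines: uadt zdgm jylkj njv zwgy inuh qfk vxkd hio qkuk
Hunk 6: at line 1 remove [jylkj,njv,zwgy] add [uivtc,cyau,sek] -> 10 lines: uadt zdgm uivtc cyau sek inuh qfk vxkd hio qkuk
Hunk 7: at line 4 remove [sek] add [ldci] -> 10 lines: uadt zdgm uivtc cyau ldci inuh qfk vxkd hio qkuk
Final line count: 10

Answer: 10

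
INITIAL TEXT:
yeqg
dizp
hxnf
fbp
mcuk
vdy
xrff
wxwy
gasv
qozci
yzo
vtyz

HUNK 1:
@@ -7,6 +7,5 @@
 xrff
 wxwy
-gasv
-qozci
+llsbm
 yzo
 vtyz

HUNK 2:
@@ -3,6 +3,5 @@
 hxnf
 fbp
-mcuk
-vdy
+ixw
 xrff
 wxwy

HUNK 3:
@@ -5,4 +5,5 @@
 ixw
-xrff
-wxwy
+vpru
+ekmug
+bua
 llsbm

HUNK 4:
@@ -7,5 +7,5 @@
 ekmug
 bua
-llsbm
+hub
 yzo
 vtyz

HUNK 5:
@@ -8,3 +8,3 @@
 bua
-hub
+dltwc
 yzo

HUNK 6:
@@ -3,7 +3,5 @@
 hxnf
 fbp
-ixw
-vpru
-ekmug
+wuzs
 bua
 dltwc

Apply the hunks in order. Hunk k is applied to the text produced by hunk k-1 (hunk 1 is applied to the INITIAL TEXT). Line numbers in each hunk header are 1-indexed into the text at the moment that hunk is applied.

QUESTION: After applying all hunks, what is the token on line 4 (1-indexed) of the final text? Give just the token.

Hunk 1: at line 7 remove [gasv,qozci] add [llsbm] -> 11 lines: yeqg dizp hxnf fbp mcuk vdy xrff wxwy llsbm yzo vtyz
Hunk 2: at line 3 remove [mcuk,vdy] add [ixw] -> 10 lines: yeqg dizp hxnf fbp ixw xrff wxwy llsbm yzo vtyz
Hunk 3: at line 5 remove [xrff,wxwy] add [vpru,ekmug,bua] -> 11 lines: yeqg dizp hxnf fbp ixw vpru ekmug bua llsbm yzo vtyz
Hunk 4: at line 7 remove [llsbm] add [hub] -> 11 lines: yeqg dizp hxnf fbp ixw vpru ekmug bua hub yzo vtyz
Hunk 5: at line 8 remove [hub] add [dltwc] -> 11 lines: yeqg dizp hxnf fbp ixw vpru ekmug bua dltwc yzo vtyz
Hunk 6: at line 3 remove [ixw,vpru,ekmug] add [wuzs] -> 9 lines: yeqg dizp hxnf fbp wuzs bua dltwc yzo vtyz
Final line 4: fbp

Answer: fbp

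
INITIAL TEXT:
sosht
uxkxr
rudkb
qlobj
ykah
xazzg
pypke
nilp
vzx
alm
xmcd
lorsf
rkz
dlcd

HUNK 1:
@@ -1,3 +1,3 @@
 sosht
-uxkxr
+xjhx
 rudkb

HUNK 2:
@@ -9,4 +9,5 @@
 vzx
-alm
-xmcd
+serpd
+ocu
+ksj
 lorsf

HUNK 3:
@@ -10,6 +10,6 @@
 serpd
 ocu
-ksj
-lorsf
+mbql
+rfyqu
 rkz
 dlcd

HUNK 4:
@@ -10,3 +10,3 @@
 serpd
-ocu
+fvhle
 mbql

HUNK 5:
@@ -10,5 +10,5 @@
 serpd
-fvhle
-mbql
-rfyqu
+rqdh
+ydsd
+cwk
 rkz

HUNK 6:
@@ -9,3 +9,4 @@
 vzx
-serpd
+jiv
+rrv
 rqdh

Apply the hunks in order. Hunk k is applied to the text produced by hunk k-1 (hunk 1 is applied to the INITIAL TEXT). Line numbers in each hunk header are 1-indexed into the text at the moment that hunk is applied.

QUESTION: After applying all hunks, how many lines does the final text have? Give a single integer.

Answer: 16

Derivation:
Hunk 1: at line 1 remove [uxkxr] add [xjhx] -> 14 lines: sosht xjhx rudkb qlobj ykah xazzg pypke nilp vzx alm xmcd lorsf rkz dlcd
Hunk 2: at line 9 remove [alm,xmcd] add [serpd,ocu,ksj] -> 15 lines: sosht xjhx rudkb qlobj ykah xazzg pypke nilp vzx serpd ocu ksj lorsf rkz dlcd
Hunk 3: at line 10 remove [ksj,lorsf] add [mbql,rfyqu] -> 15 lines: sosht xjhx rudkb qlobj ykah xazzg pypke nilp vzx serpd ocu mbql rfyqu rkz dlcd
Hunk 4: at line 10 remove [ocu] add [fvhle] -> 15 lines: sosht xjhx rudkb qlobj ykah xazzg pypke nilp vzx serpd fvhle mbql rfyqu rkz dlcd
Hunk 5: at line 10 remove [fvhle,mbql,rfyqu] add [rqdh,ydsd,cwk] -> 15 lines: sosht xjhx rudkb qlobj ykah xazzg pypke nilp vzx serpd rqdh ydsd cwk rkz dlcd
Hunk 6: at line 9 remove [serpd] add [jiv,rrv] -> 16 lines: sosht xjhx rudkb qlobj ykah xazzg pypke nilp vzx jiv rrv rqdh ydsd cwk rkz dlcd
Final line count: 16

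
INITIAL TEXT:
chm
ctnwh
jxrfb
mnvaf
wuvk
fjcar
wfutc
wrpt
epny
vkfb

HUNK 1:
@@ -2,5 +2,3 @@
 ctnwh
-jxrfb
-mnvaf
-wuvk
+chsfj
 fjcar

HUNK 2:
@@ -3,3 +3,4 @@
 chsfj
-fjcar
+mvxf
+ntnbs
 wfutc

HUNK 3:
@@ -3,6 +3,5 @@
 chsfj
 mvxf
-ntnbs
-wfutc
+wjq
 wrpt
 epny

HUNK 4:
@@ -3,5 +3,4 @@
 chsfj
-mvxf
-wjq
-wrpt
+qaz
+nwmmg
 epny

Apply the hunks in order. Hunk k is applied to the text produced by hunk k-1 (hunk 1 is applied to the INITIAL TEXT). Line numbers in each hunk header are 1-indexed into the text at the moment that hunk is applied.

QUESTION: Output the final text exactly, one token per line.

Answer: chm
ctnwh
chsfj
qaz
nwmmg
epny
vkfb

Derivation:
Hunk 1: at line 2 remove [jxrfb,mnvaf,wuvk] add [chsfj] -> 8 lines: chm ctnwh chsfj fjcar wfutc wrpt epny vkfb
Hunk 2: at line 3 remove [fjcar] add [mvxf,ntnbs] -> 9 lines: chm ctnwh chsfj mvxf ntnbs wfutc wrpt epny vkfb
Hunk 3: at line 3 remove [ntnbs,wfutc] add [wjq] -> 8 lines: chm ctnwh chsfj mvxf wjq wrpt epny vkfb
Hunk 4: at line 3 remove [mvxf,wjq,wrpt] add [qaz,nwmmg] -> 7 lines: chm ctnwh chsfj qaz nwmmg epny vkfb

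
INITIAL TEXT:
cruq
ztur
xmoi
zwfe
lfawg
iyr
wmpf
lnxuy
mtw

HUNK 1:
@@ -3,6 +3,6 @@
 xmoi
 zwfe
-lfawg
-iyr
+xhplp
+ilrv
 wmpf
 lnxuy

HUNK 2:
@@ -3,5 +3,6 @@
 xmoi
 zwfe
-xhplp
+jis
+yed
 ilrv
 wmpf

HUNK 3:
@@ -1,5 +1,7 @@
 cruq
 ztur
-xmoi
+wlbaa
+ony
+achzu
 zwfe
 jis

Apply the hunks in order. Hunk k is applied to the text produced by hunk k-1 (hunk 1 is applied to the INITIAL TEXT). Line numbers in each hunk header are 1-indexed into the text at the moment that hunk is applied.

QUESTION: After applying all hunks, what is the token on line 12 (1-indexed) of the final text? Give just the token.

Hunk 1: at line 3 remove [lfawg,iyr] add [xhplp,ilrv] -> 9 lines: cruq ztur xmoi zwfe xhplp ilrv wmpf lnxuy mtw
Hunk 2: at line 3 remove [xhplp] add [jis,yed] -> 10 lines: cruq ztur xmoi zwfe jis yed ilrv wmpf lnxuy mtw
Hunk 3: at line 1 remove [xmoi] add [wlbaa,ony,achzu] -> 12 lines: cruq ztur wlbaa ony achzu zwfe jis yed ilrv wmpf lnxuy mtw
Final line 12: mtw

Answer: mtw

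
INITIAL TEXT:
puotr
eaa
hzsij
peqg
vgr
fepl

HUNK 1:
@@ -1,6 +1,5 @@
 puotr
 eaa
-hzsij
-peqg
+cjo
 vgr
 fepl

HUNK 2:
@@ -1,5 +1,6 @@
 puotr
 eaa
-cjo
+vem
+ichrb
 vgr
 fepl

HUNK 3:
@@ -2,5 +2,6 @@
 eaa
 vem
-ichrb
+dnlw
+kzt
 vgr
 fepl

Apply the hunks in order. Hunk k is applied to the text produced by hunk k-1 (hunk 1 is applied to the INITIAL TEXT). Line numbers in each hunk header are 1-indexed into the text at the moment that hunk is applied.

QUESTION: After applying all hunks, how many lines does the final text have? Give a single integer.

Answer: 7

Derivation:
Hunk 1: at line 1 remove [hzsij,peqg] add [cjo] -> 5 lines: puotr eaa cjo vgr fepl
Hunk 2: at line 1 remove [cjo] add [vem,ichrb] -> 6 lines: puotr eaa vem ichrb vgr fepl
Hunk 3: at line 2 remove [ichrb] add [dnlw,kzt] -> 7 lines: puotr eaa vem dnlw kzt vgr fepl
Final line count: 7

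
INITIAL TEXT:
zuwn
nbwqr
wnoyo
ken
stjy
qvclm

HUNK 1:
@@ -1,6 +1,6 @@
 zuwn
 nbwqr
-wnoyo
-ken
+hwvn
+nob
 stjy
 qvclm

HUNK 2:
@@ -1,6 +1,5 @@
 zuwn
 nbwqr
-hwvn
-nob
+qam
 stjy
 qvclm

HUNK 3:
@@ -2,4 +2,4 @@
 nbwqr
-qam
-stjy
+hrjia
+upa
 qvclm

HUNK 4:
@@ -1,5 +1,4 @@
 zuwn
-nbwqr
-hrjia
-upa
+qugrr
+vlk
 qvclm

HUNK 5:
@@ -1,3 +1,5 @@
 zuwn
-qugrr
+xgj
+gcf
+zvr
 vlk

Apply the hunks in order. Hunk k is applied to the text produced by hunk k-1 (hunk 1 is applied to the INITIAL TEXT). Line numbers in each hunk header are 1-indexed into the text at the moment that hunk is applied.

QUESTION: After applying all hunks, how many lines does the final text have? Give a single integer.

Answer: 6

Derivation:
Hunk 1: at line 1 remove [wnoyo,ken] add [hwvn,nob] -> 6 lines: zuwn nbwqr hwvn nob stjy qvclm
Hunk 2: at line 1 remove [hwvn,nob] add [qam] -> 5 lines: zuwn nbwqr qam stjy qvclm
Hunk 3: at line 2 remove [qam,stjy] add [hrjia,upa] -> 5 lines: zuwn nbwqr hrjia upa qvclm
Hunk 4: at line 1 remove [nbwqr,hrjia,upa] add [qugrr,vlk] -> 4 lines: zuwn qugrr vlk qvclm
Hunk 5: at line 1 remove [qugrr] add [xgj,gcf,zvr] -> 6 lines: zuwn xgj gcf zvr vlk qvclm
Final line count: 6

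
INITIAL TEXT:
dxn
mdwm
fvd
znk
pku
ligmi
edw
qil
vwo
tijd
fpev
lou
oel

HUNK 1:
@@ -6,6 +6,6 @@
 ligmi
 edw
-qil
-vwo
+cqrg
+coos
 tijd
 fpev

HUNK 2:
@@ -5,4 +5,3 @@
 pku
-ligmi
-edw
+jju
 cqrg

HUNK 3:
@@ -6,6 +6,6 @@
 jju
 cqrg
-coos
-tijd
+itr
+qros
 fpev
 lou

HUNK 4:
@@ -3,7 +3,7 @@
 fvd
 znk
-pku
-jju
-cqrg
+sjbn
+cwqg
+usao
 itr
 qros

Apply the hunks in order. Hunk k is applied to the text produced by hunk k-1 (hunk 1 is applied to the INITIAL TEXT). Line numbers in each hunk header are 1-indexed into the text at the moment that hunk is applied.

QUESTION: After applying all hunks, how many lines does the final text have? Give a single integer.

Answer: 12

Derivation:
Hunk 1: at line 6 remove [qil,vwo] add [cqrg,coos] -> 13 lines: dxn mdwm fvd znk pku ligmi edw cqrg coos tijd fpev lou oel
Hunk 2: at line 5 remove [ligmi,edw] add [jju] -> 12 lines: dxn mdwm fvd znk pku jju cqrg coos tijd fpev lou oel
Hunk 3: at line 6 remove [coos,tijd] add [itr,qros] -> 12 lines: dxn mdwm fvd znk pku jju cqrg itr qros fpev lou oel
Hunk 4: at line 3 remove [pku,jju,cqrg] add [sjbn,cwqg,usao] -> 12 lines: dxn mdwm fvd znk sjbn cwqg usao itr qros fpev lou oel
Final line count: 12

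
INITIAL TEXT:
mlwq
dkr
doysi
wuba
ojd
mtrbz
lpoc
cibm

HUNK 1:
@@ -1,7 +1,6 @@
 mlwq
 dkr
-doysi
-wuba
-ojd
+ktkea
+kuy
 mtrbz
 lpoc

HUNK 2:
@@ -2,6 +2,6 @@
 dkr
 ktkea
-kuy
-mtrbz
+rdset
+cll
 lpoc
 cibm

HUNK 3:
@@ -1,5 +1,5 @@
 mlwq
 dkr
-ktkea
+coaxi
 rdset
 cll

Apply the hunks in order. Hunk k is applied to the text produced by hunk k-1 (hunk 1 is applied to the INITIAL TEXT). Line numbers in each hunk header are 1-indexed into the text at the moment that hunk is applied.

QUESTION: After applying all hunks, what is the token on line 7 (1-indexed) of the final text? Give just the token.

Hunk 1: at line 1 remove [doysi,wuba,ojd] add [ktkea,kuy] -> 7 lines: mlwq dkr ktkea kuy mtrbz lpoc cibm
Hunk 2: at line 2 remove [kuy,mtrbz] add [rdset,cll] -> 7 lines: mlwq dkr ktkea rdset cll lpoc cibm
Hunk 3: at line 1 remove [ktkea] add [coaxi] -> 7 lines: mlwq dkr coaxi rdset cll lpoc cibm
Final line 7: cibm

Answer: cibm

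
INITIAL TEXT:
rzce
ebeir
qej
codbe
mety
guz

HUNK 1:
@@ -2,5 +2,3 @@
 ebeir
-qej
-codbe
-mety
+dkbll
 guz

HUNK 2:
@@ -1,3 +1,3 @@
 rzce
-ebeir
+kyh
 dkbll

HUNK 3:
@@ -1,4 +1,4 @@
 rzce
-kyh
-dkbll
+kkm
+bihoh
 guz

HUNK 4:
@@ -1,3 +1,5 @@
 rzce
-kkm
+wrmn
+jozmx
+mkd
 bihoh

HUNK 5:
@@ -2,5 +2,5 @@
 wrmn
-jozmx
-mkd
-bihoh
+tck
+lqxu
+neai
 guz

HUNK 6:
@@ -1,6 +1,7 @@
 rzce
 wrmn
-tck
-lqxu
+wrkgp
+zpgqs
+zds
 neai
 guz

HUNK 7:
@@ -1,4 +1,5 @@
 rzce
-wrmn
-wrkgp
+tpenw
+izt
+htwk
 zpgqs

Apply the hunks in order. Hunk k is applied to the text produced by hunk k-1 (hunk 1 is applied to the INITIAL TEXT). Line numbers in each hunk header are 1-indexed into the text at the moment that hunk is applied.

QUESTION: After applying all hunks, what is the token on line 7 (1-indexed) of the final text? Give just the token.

Hunk 1: at line 2 remove [qej,codbe,mety] add [dkbll] -> 4 lines: rzce ebeir dkbll guz
Hunk 2: at line 1 remove [ebeir] add [kyh] -> 4 lines: rzce kyh dkbll guz
Hunk 3: at line 1 remove [kyh,dkbll] add [kkm,bihoh] -> 4 lines: rzce kkm bihoh guz
Hunk 4: at line 1 remove [kkm] add [wrmn,jozmx,mkd] -> 6 lines: rzce wrmn jozmx mkd bihoh guz
Hunk 5: at line 2 remove [jozmx,mkd,bihoh] add [tck,lqxu,neai] -> 6 lines: rzce wrmn tck lqxu neai guz
Hunk 6: at line 1 remove [tck,lqxu] add [wrkgp,zpgqs,zds] -> 7 lines: rzce wrmn wrkgp zpgqs zds neai guz
Hunk 7: at line 1 remove [wrmn,wrkgp] add [tpenw,izt,htwk] -> 8 lines: rzce tpenw izt htwk zpgqs zds neai guz
Final line 7: neai

Answer: neai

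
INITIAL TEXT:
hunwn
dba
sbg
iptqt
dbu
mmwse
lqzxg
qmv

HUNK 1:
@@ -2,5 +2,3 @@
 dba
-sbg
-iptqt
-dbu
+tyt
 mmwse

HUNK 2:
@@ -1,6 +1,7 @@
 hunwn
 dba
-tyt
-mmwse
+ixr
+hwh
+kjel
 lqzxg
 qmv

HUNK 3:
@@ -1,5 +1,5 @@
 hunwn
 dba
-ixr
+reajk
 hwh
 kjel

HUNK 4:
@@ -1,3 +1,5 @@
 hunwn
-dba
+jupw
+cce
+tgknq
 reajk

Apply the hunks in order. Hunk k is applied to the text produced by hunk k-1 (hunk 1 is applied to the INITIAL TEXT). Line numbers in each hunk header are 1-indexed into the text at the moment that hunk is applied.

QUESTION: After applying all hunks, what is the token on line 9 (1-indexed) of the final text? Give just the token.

Hunk 1: at line 2 remove [sbg,iptqt,dbu] add [tyt] -> 6 lines: hunwn dba tyt mmwse lqzxg qmv
Hunk 2: at line 1 remove [tyt,mmwse] add [ixr,hwh,kjel] -> 7 lines: hunwn dba ixr hwh kjel lqzxg qmv
Hunk 3: at line 1 remove [ixr] add [reajk] -> 7 lines: hunwn dba reajk hwh kjel lqzxg qmv
Hunk 4: at line 1 remove [dba] add [jupw,cce,tgknq] -> 9 lines: hunwn jupw cce tgknq reajk hwh kjel lqzxg qmv
Final line 9: qmv

Answer: qmv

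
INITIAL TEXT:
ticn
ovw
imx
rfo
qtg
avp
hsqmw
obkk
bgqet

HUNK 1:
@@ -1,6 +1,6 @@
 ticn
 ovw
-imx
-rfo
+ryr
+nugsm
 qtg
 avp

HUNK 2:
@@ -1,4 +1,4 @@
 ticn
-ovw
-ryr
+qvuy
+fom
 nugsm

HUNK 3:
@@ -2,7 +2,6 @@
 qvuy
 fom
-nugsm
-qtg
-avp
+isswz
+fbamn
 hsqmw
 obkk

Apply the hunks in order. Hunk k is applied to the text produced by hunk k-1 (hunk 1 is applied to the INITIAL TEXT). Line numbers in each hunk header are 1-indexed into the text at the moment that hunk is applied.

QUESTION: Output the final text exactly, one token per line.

Hunk 1: at line 1 remove [imx,rfo] add [ryr,nugsm] -> 9 lines: ticn ovw ryr nugsm qtg avp hsqmw obkk bgqet
Hunk 2: at line 1 remove [ovw,ryr] add [qvuy,fom] -> 9 lines: ticn qvuy fom nugsm qtg avp hsqmw obkk bgqet
Hunk 3: at line 2 remove [nugsm,qtg,avp] add [isswz,fbamn] -> 8 lines: ticn qvuy fom isswz fbamn hsqmw obkk bgqet

Answer: ticn
qvuy
fom
isswz
fbamn
hsqmw
obkk
bgqet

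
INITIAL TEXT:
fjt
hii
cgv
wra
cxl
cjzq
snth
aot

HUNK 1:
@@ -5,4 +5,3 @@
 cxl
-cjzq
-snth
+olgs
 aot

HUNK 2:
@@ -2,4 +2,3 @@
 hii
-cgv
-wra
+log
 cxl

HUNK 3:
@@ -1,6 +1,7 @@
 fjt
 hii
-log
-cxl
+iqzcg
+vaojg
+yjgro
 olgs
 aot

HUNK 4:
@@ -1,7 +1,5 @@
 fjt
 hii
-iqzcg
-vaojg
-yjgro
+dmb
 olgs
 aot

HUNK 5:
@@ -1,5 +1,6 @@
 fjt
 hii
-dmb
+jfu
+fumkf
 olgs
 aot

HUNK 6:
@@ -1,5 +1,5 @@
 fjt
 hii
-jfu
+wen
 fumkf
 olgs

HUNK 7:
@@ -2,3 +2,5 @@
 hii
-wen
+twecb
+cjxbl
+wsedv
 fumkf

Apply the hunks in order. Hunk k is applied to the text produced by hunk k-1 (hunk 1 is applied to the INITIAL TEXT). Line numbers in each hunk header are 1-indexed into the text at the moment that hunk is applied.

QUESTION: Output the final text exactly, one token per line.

Hunk 1: at line 5 remove [cjzq,snth] add [olgs] -> 7 lines: fjt hii cgv wra cxl olgs aot
Hunk 2: at line 2 remove [cgv,wra] add [log] -> 6 lines: fjt hii log cxl olgs aot
Hunk 3: at line 1 remove [log,cxl] add [iqzcg,vaojg,yjgro] -> 7 lines: fjt hii iqzcg vaojg yjgro olgs aot
Hunk 4: at line 1 remove [iqzcg,vaojg,yjgro] add [dmb] -> 5 lines: fjt hii dmb olgs aot
Hunk 5: at line 1 remove [dmb] add [jfu,fumkf] -> 6 lines: fjt hii jfu fumkf olgs aot
Hunk 6: at line 1 remove [jfu] add [wen] -> 6 lines: fjt hii wen fumkf olgs aot
Hunk 7: at line 2 remove [wen] add [twecb,cjxbl,wsedv] -> 8 lines: fjt hii twecb cjxbl wsedv fumkf olgs aot

Answer: fjt
hii
twecb
cjxbl
wsedv
fumkf
olgs
aot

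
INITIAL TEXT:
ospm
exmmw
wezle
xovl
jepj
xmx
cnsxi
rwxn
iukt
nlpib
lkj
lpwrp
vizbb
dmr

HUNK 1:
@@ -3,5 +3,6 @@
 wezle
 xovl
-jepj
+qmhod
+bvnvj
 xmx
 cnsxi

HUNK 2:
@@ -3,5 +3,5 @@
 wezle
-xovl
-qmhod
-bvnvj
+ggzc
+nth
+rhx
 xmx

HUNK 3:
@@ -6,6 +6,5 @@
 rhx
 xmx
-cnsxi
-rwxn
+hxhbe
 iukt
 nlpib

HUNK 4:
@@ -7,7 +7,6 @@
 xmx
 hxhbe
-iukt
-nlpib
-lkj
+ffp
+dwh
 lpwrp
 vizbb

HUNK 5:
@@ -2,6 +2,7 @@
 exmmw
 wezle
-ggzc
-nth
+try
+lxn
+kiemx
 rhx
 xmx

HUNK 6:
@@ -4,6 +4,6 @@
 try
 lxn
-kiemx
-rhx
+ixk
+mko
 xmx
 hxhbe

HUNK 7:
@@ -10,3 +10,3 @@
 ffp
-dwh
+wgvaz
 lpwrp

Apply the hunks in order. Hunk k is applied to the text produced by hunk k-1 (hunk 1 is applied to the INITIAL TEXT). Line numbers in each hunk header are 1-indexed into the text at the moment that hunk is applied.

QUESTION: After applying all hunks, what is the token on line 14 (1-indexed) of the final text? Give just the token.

Answer: dmr

Derivation:
Hunk 1: at line 3 remove [jepj] add [qmhod,bvnvj] -> 15 lines: ospm exmmw wezle xovl qmhod bvnvj xmx cnsxi rwxn iukt nlpib lkj lpwrp vizbb dmr
Hunk 2: at line 3 remove [xovl,qmhod,bvnvj] add [ggzc,nth,rhx] -> 15 lines: ospm exmmw wezle ggzc nth rhx xmx cnsxi rwxn iukt nlpib lkj lpwrp vizbb dmr
Hunk 3: at line 6 remove [cnsxi,rwxn] add [hxhbe] -> 14 lines: ospm exmmw wezle ggzc nth rhx xmx hxhbe iukt nlpib lkj lpwrp vizbb dmr
Hunk 4: at line 7 remove [iukt,nlpib,lkj] add [ffp,dwh] -> 13 lines: ospm exmmw wezle ggzc nth rhx xmx hxhbe ffp dwh lpwrp vizbb dmr
Hunk 5: at line 2 remove [ggzc,nth] add [try,lxn,kiemx] -> 14 lines: ospm exmmw wezle try lxn kiemx rhx xmx hxhbe ffp dwh lpwrp vizbb dmr
Hunk 6: at line 4 remove [kiemx,rhx] add [ixk,mko] -> 14 lines: ospm exmmw wezle try lxn ixk mko xmx hxhbe ffp dwh lpwrp vizbb dmr
Hunk 7: at line 10 remove [dwh] add [wgvaz] -> 14 lines: ospm exmmw wezle try lxn ixk mko xmx hxhbe ffp wgvaz lpwrp vizbb dmr
Final line 14: dmr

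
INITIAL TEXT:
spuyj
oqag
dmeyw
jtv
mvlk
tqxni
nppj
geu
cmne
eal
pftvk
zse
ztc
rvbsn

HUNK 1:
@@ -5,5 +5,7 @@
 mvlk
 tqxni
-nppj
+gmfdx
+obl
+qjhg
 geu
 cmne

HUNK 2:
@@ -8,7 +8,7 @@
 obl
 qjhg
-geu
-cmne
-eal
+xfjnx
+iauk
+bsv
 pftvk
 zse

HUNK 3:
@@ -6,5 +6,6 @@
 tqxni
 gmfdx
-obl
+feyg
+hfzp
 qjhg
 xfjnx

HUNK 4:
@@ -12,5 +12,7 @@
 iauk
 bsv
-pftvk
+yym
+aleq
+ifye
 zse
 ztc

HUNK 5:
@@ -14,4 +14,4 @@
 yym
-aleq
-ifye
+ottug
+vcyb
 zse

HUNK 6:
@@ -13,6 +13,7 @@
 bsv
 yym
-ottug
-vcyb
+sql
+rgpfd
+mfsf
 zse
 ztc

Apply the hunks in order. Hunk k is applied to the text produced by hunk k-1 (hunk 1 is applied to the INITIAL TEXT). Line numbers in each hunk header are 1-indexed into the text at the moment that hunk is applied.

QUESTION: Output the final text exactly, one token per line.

Answer: spuyj
oqag
dmeyw
jtv
mvlk
tqxni
gmfdx
feyg
hfzp
qjhg
xfjnx
iauk
bsv
yym
sql
rgpfd
mfsf
zse
ztc
rvbsn

Derivation:
Hunk 1: at line 5 remove [nppj] add [gmfdx,obl,qjhg] -> 16 lines: spuyj oqag dmeyw jtv mvlk tqxni gmfdx obl qjhg geu cmne eal pftvk zse ztc rvbsn
Hunk 2: at line 8 remove [geu,cmne,eal] add [xfjnx,iauk,bsv] -> 16 lines: spuyj oqag dmeyw jtv mvlk tqxni gmfdx obl qjhg xfjnx iauk bsv pftvk zse ztc rvbsn
Hunk 3: at line 6 remove [obl] add [feyg,hfzp] -> 17 lines: spuyj oqag dmeyw jtv mvlk tqxni gmfdx feyg hfzp qjhg xfjnx iauk bsv pftvk zse ztc rvbsn
Hunk 4: at line 12 remove [pftvk] add [yym,aleq,ifye] -> 19 lines: spuyj oqag dmeyw jtv mvlk tqxni gmfdx feyg hfzp qjhg xfjnx iauk bsv yym aleq ifye zse ztc rvbsn
Hunk 5: at line 14 remove [aleq,ifye] add [ottug,vcyb] -> 19 lines: spuyj oqag dmeyw jtv mvlk tqxni gmfdx feyg hfzp qjhg xfjnx iauk bsv yym ottug vcyb zse ztc rvbsn
Hunk 6: at line 13 remove [ottug,vcyb] add [sql,rgpfd,mfsf] -> 20 lines: spuyj oqag dmeyw jtv mvlk tqxni gmfdx feyg hfzp qjhg xfjnx iauk bsv yym sql rgpfd mfsf zse ztc rvbsn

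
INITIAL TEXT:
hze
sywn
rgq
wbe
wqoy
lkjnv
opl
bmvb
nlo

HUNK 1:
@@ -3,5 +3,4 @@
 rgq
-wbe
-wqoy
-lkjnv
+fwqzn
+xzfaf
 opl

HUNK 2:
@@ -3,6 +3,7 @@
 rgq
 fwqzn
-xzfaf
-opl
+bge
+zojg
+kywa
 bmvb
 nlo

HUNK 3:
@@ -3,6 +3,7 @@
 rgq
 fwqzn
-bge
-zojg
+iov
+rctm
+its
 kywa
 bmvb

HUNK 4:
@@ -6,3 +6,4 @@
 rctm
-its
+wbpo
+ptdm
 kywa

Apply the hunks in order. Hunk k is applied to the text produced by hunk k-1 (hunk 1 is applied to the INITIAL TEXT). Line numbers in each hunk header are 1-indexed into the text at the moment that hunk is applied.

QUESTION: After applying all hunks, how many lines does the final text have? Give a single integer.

Answer: 11

Derivation:
Hunk 1: at line 3 remove [wbe,wqoy,lkjnv] add [fwqzn,xzfaf] -> 8 lines: hze sywn rgq fwqzn xzfaf opl bmvb nlo
Hunk 2: at line 3 remove [xzfaf,opl] add [bge,zojg,kywa] -> 9 lines: hze sywn rgq fwqzn bge zojg kywa bmvb nlo
Hunk 3: at line 3 remove [bge,zojg] add [iov,rctm,its] -> 10 lines: hze sywn rgq fwqzn iov rctm its kywa bmvb nlo
Hunk 4: at line 6 remove [its] add [wbpo,ptdm] -> 11 lines: hze sywn rgq fwqzn iov rctm wbpo ptdm kywa bmvb nlo
Final line count: 11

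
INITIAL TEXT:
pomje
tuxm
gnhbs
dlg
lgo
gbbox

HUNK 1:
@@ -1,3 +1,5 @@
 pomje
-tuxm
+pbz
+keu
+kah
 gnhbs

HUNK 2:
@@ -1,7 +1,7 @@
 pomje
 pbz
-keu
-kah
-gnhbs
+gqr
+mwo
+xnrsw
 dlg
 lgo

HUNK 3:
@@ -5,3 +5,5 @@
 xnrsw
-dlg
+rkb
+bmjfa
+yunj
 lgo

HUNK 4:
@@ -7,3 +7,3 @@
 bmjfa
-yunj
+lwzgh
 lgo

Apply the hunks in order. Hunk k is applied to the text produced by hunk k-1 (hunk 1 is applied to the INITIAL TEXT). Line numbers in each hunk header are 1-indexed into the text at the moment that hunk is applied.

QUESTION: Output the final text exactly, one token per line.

Answer: pomje
pbz
gqr
mwo
xnrsw
rkb
bmjfa
lwzgh
lgo
gbbox

Derivation:
Hunk 1: at line 1 remove [tuxm] add [pbz,keu,kah] -> 8 lines: pomje pbz keu kah gnhbs dlg lgo gbbox
Hunk 2: at line 1 remove [keu,kah,gnhbs] add [gqr,mwo,xnrsw] -> 8 lines: pomje pbz gqr mwo xnrsw dlg lgo gbbox
Hunk 3: at line 5 remove [dlg] add [rkb,bmjfa,yunj] -> 10 lines: pomje pbz gqr mwo xnrsw rkb bmjfa yunj lgo gbbox
Hunk 4: at line 7 remove [yunj] add [lwzgh] -> 10 lines: pomje pbz gqr mwo xnrsw rkb bmjfa lwzgh lgo gbbox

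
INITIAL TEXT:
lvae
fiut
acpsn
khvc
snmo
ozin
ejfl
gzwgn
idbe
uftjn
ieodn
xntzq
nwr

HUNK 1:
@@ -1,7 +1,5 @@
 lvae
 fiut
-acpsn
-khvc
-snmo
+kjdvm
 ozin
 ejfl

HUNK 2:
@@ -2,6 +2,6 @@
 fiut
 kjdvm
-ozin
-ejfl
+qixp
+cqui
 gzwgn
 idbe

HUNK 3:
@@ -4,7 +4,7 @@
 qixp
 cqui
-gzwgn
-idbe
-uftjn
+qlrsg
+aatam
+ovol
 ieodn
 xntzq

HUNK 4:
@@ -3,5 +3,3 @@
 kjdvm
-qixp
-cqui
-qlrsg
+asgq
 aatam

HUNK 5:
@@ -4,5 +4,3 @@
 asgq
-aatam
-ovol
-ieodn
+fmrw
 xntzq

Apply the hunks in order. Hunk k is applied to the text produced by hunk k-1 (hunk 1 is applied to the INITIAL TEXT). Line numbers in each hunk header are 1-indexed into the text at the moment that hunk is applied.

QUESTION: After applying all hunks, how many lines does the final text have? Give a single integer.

Answer: 7

Derivation:
Hunk 1: at line 1 remove [acpsn,khvc,snmo] add [kjdvm] -> 11 lines: lvae fiut kjdvm ozin ejfl gzwgn idbe uftjn ieodn xntzq nwr
Hunk 2: at line 2 remove [ozin,ejfl] add [qixp,cqui] -> 11 lines: lvae fiut kjdvm qixp cqui gzwgn idbe uftjn ieodn xntzq nwr
Hunk 3: at line 4 remove [gzwgn,idbe,uftjn] add [qlrsg,aatam,ovol] -> 11 lines: lvae fiut kjdvm qixp cqui qlrsg aatam ovol ieodn xntzq nwr
Hunk 4: at line 3 remove [qixp,cqui,qlrsg] add [asgq] -> 9 lines: lvae fiut kjdvm asgq aatam ovol ieodn xntzq nwr
Hunk 5: at line 4 remove [aatam,ovol,ieodn] add [fmrw] -> 7 lines: lvae fiut kjdvm asgq fmrw xntzq nwr
Final line count: 7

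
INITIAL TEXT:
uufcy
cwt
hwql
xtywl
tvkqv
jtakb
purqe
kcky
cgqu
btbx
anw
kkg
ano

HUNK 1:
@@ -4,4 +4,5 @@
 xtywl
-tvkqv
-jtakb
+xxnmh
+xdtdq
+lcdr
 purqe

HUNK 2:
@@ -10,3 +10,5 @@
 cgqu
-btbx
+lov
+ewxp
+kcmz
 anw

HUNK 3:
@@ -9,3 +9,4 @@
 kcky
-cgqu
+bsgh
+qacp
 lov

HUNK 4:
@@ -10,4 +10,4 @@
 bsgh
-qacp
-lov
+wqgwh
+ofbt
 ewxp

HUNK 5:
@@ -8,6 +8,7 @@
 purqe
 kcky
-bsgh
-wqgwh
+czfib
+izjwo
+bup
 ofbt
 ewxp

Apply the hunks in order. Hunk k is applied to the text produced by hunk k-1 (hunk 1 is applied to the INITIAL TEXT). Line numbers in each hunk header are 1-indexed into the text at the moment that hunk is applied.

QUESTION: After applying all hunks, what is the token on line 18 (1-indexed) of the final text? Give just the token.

Hunk 1: at line 4 remove [tvkqv,jtakb] add [xxnmh,xdtdq,lcdr] -> 14 lines: uufcy cwt hwql xtywl xxnmh xdtdq lcdr purqe kcky cgqu btbx anw kkg ano
Hunk 2: at line 10 remove [btbx] add [lov,ewxp,kcmz] -> 16 lines: uufcy cwt hwql xtywl xxnmh xdtdq lcdr purqe kcky cgqu lov ewxp kcmz anw kkg ano
Hunk 3: at line 9 remove [cgqu] add [bsgh,qacp] -> 17 lines: uufcy cwt hwql xtywl xxnmh xdtdq lcdr purqe kcky bsgh qacp lov ewxp kcmz anw kkg ano
Hunk 4: at line 10 remove [qacp,lov] add [wqgwh,ofbt] -> 17 lines: uufcy cwt hwql xtywl xxnmh xdtdq lcdr purqe kcky bsgh wqgwh ofbt ewxp kcmz anw kkg ano
Hunk 5: at line 8 remove [bsgh,wqgwh] add [czfib,izjwo,bup] -> 18 lines: uufcy cwt hwql xtywl xxnmh xdtdq lcdr purqe kcky czfib izjwo bup ofbt ewxp kcmz anw kkg ano
Final line 18: ano

Answer: ano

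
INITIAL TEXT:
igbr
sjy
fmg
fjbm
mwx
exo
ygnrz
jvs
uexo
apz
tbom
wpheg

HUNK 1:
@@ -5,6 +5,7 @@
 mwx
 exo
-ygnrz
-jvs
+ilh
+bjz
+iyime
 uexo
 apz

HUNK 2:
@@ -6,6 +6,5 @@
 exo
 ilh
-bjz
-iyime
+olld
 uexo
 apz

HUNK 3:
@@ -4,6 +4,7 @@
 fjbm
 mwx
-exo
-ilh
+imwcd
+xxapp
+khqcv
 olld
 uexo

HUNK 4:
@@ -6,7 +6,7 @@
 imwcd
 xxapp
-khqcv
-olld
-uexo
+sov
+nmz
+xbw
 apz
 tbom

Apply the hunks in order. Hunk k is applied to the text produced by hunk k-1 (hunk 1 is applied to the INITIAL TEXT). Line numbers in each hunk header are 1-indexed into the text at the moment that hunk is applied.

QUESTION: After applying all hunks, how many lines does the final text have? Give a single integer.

Answer: 13

Derivation:
Hunk 1: at line 5 remove [ygnrz,jvs] add [ilh,bjz,iyime] -> 13 lines: igbr sjy fmg fjbm mwx exo ilh bjz iyime uexo apz tbom wpheg
Hunk 2: at line 6 remove [bjz,iyime] add [olld] -> 12 lines: igbr sjy fmg fjbm mwx exo ilh olld uexo apz tbom wpheg
Hunk 3: at line 4 remove [exo,ilh] add [imwcd,xxapp,khqcv] -> 13 lines: igbr sjy fmg fjbm mwx imwcd xxapp khqcv olld uexo apz tbom wpheg
Hunk 4: at line 6 remove [khqcv,olld,uexo] add [sov,nmz,xbw] -> 13 lines: igbr sjy fmg fjbm mwx imwcd xxapp sov nmz xbw apz tbom wpheg
Final line count: 13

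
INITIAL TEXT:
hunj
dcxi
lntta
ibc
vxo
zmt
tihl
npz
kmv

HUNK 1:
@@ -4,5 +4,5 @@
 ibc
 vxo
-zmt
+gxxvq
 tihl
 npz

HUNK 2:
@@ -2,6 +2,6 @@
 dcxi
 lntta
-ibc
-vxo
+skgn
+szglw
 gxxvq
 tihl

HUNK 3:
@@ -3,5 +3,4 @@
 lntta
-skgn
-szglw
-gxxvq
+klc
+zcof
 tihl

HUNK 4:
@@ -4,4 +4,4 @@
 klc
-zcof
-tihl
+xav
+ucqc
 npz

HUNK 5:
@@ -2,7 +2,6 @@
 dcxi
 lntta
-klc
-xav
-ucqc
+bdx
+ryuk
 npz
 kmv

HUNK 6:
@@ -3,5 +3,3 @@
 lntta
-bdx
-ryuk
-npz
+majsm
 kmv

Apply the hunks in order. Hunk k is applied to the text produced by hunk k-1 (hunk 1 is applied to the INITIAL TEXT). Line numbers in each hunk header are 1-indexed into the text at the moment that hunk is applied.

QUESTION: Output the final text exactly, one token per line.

Hunk 1: at line 4 remove [zmt] add [gxxvq] -> 9 lines: hunj dcxi lntta ibc vxo gxxvq tihl npz kmv
Hunk 2: at line 2 remove [ibc,vxo] add [skgn,szglw] -> 9 lines: hunj dcxi lntta skgn szglw gxxvq tihl npz kmv
Hunk 3: at line 3 remove [skgn,szglw,gxxvq] add [klc,zcof] -> 8 lines: hunj dcxi lntta klc zcof tihl npz kmv
Hunk 4: at line 4 remove [zcof,tihl] add [xav,ucqc] -> 8 lines: hunj dcxi lntta klc xav ucqc npz kmv
Hunk 5: at line 2 remove [klc,xav,ucqc] add [bdx,ryuk] -> 7 lines: hunj dcxi lntta bdx ryuk npz kmv
Hunk 6: at line 3 remove [bdx,ryuk,npz] add [majsm] -> 5 lines: hunj dcxi lntta majsm kmv

Answer: hunj
dcxi
lntta
majsm
kmv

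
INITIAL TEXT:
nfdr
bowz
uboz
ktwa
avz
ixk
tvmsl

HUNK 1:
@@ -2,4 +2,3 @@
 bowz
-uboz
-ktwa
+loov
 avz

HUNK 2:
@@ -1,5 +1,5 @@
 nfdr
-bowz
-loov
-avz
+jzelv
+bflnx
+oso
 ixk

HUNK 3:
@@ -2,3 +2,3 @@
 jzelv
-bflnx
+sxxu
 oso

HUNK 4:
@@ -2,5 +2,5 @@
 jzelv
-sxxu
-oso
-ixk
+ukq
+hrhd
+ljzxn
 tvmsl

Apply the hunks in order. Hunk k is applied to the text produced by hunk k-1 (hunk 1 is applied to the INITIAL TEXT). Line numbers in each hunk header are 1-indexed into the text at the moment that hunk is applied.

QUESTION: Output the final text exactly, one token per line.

Answer: nfdr
jzelv
ukq
hrhd
ljzxn
tvmsl

Derivation:
Hunk 1: at line 2 remove [uboz,ktwa] add [loov] -> 6 lines: nfdr bowz loov avz ixk tvmsl
Hunk 2: at line 1 remove [bowz,loov,avz] add [jzelv,bflnx,oso] -> 6 lines: nfdr jzelv bflnx oso ixk tvmsl
Hunk 3: at line 2 remove [bflnx] add [sxxu] -> 6 lines: nfdr jzelv sxxu oso ixk tvmsl
Hunk 4: at line 2 remove [sxxu,oso,ixk] add [ukq,hrhd,ljzxn] -> 6 lines: nfdr jzelv ukq hrhd ljzxn tvmsl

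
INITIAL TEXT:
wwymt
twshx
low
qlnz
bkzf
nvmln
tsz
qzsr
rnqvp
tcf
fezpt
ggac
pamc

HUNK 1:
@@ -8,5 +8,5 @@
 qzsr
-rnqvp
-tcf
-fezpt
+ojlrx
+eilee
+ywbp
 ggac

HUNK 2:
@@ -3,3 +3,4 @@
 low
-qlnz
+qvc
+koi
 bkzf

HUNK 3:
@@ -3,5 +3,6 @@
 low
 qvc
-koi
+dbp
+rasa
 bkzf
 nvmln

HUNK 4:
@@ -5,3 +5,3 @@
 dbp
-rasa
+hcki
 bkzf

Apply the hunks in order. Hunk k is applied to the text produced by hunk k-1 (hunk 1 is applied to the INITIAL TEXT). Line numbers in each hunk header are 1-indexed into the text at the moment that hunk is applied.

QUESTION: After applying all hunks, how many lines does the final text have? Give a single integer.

Answer: 15

Derivation:
Hunk 1: at line 8 remove [rnqvp,tcf,fezpt] add [ojlrx,eilee,ywbp] -> 13 lines: wwymt twshx low qlnz bkzf nvmln tsz qzsr ojlrx eilee ywbp ggac pamc
Hunk 2: at line 3 remove [qlnz] add [qvc,koi] -> 14 lines: wwymt twshx low qvc koi bkzf nvmln tsz qzsr ojlrx eilee ywbp ggac pamc
Hunk 3: at line 3 remove [koi] add [dbp,rasa] -> 15 lines: wwymt twshx low qvc dbp rasa bkzf nvmln tsz qzsr ojlrx eilee ywbp ggac pamc
Hunk 4: at line 5 remove [rasa] add [hcki] -> 15 lines: wwymt twshx low qvc dbp hcki bkzf nvmln tsz qzsr ojlrx eilee ywbp ggac pamc
Final line count: 15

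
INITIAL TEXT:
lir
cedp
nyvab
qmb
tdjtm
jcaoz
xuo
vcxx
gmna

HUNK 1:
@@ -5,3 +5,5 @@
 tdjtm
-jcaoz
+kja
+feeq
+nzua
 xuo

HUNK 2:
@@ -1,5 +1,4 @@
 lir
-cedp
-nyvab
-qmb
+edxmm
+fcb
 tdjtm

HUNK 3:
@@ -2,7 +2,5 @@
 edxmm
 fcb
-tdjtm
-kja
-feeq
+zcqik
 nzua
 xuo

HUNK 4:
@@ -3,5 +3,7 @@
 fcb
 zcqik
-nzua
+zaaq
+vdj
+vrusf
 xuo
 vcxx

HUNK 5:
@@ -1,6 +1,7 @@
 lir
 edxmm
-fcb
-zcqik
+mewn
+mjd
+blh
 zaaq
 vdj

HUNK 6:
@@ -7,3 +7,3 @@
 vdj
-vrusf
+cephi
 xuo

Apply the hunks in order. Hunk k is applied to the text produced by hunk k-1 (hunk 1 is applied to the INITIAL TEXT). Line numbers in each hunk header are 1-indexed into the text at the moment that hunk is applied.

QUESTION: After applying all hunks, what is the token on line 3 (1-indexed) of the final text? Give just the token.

Answer: mewn

Derivation:
Hunk 1: at line 5 remove [jcaoz] add [kja,feeq,nzua] -> 11 lines: lir cedp nyvab qmb tdjtm kja feeq nzua xuo vcxx gmna
Hunk 2: at line 1 remove [cedp,nyvab,qmb] add [edxmm,fcb] -> 10 lines: lir edxmm fcb tdjtm kja feeq nzua xuo vcxx gmna
Hunk 3: at line 2 remove [tdjtm,kja,feeq] add [zcqik] -> 8 lines: lir edxmm fcb zcqik nzua xuo vcxx gmna
Hunk 4: at line 3 remove [nzua] add [zaaq,vdj,vrusf] -> 10 lines: lir edxmm fcb zcqik zaaq vdj vrusf xuo vcxx gmna
Hunk 5: at line 1 remove [fcb,zcqik] add [mewn,mjd,blh] -> 11 lines: lir edxmm mewn mjd blh zaaq vdj vrusf xuo vcxx gmna
Hunk 6: at line 7 remove [vrusf] add [cephi] -> 11 lines: lir edxmm mewn mjd blh zaaq vdj cephi xuo vcxx gmna
Final line 3: mewn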